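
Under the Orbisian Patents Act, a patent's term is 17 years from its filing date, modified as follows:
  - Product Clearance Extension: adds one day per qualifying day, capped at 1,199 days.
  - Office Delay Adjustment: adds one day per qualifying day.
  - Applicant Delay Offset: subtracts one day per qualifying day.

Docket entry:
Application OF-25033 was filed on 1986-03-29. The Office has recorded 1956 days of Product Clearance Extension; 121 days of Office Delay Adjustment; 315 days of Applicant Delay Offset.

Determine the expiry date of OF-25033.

Base term: filing date + 17 years → 29 March 2003.
Product Clearance Extension: 1956 days claimed exceeds the 1199-day cap, so +1199 days → 10 July 2006.
Office Delay Adjustment: +121 days → 8 November 2006.
Applicant Delay Offset: −315 days → 28 December 2005.

2005-12-28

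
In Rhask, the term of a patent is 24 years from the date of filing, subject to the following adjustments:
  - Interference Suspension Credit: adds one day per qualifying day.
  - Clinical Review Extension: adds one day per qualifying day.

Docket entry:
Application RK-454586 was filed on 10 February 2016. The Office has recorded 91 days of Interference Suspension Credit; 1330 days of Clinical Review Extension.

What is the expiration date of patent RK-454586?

Base term: filing date + 24 years → 10 February 2040.
Interference Suspension Credit: +91 days → 11 May 2040.
Clinical Review Extension: +1330 days → 1 January 2044.

2044-01-01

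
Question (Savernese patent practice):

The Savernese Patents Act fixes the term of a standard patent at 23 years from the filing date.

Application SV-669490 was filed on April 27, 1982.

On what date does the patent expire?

2005-04-27

Filing date + 23 years → 27 April 2005.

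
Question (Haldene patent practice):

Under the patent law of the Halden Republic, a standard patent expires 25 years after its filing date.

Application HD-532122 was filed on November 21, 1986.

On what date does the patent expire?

Filing date + 25 years → 21 November 2011.

November 21, 2011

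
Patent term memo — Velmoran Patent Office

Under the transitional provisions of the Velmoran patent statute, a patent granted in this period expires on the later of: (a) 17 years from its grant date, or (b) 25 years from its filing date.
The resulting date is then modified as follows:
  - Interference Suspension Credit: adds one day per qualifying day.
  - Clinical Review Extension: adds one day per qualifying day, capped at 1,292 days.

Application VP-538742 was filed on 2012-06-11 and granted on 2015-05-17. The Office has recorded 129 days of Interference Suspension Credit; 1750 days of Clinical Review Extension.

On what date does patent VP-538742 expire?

(a) grant + 17 years → 17 May 2032.
(b) filing + 25 years → 11 June 2037.
Later of the two: 11 June 2037.
Interference Suspension Credit: +129 days → 18 October 2037.
Clinical Review Extension: 1750 days claimed exceeds the 1292-day cap, so +1292 days → 2 May 2041.

2041-05-02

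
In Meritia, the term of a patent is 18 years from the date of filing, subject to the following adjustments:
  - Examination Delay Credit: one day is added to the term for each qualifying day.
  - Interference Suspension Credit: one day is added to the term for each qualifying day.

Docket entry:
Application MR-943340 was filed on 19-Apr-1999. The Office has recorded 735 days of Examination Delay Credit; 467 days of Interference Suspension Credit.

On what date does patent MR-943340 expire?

2020-08-03

Base term: filing date + 18 years → 19 April 2017.
Examination Delay Credit: +735 days → 24 April 2019.
Interference Suspension Credit: +467 days → 3 August 2020.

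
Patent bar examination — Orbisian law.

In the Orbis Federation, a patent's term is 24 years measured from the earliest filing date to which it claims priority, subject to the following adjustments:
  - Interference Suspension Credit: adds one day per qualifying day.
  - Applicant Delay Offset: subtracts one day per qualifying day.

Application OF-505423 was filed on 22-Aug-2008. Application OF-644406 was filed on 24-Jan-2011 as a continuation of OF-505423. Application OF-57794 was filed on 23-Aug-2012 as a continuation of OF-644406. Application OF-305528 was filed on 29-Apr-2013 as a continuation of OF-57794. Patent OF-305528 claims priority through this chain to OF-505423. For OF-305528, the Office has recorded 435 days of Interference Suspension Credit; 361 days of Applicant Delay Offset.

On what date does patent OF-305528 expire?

Earliest priority filing: 22 August 2008.
Base term: 22 August 2008 + 24 years → 22 August 2032.
Interference Suspension Credit: +435 days → 31 October 2033.
Applicant Delay Offset: −361 days → 4 November 2032.

November 4, 2032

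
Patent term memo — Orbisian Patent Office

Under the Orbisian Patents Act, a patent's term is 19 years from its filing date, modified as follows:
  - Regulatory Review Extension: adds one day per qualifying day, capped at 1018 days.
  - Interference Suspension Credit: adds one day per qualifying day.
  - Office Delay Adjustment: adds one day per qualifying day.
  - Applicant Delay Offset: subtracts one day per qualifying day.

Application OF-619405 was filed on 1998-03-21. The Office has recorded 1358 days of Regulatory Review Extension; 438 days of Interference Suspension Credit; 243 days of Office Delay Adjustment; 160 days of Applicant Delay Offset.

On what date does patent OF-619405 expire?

Base term: filing date + 19 years → 21 March 2017.
Regulatory Review Extension: 1358 days claimed exceeds the 1018-day cap, so +1018 days → 3 January 2020.
Interference Suspension Credit: +438 days → 16 March 2021.
Office Delay Adjustment: +243 days → 14 November 2021.
Applicant Delay Offset: −160 days → 7 June 2021.

June 7, 2021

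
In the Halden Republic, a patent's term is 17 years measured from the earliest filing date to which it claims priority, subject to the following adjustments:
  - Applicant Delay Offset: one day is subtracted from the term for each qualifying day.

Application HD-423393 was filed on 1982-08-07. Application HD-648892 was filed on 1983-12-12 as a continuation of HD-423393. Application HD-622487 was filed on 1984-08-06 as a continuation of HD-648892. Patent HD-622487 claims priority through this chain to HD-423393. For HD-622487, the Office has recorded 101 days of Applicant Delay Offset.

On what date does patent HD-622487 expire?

Earliest priority filing: 7 August 1982.
Base term: 7 August 1982 + 17 years → 7 August 1999.
Applicant Delay Offset: −101 days → 28 April 1999.

1999-04-28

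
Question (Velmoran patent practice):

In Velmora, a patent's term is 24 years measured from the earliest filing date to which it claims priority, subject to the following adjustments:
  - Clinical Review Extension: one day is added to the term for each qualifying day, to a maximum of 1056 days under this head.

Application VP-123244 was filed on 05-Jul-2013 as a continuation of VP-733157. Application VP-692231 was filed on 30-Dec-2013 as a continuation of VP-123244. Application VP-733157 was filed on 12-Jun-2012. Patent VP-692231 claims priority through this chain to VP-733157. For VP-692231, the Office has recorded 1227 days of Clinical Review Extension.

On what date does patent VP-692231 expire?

Earliest priority filing: 12 June 2012.
Base term: 12 June 2012 + 24 years → 12 June 2036.
Clinical Review Extension: 1227 days claimed exceeds the 1056-day cap, so +1056 days → 4 May 2039.

2039-05-04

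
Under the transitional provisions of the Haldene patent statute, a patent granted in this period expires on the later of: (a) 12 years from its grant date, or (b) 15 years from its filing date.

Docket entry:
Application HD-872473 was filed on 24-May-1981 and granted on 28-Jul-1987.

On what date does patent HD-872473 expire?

(a) grant + 12 years → 28 July 1999.
(b) filing + 15 years → 24 May 1996.
Later of the two: 28 July 1999.

July 28, 1999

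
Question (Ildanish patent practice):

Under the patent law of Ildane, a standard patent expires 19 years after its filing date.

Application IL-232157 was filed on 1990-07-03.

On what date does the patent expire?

Filing date + 19 years → 3 July 2009.

2009-07-03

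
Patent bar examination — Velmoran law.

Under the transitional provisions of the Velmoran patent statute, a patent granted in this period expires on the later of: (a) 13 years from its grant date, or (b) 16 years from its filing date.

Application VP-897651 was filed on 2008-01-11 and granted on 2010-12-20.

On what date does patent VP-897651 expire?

(a) grant + 13 years → 20 December 2023.
(b) filing + 16 years → 11 January 2024.
Later of the two: 11 January 2024.

2024-01-11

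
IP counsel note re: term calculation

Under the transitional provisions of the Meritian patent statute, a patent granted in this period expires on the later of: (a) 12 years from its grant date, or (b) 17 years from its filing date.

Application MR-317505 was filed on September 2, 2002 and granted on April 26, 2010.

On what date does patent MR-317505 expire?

(a) grant + 12 years → 26 April 2022.
(b) filing + 17 years → 2 September 2019.
Later of the two: 26 April 2022.

April 26, 2022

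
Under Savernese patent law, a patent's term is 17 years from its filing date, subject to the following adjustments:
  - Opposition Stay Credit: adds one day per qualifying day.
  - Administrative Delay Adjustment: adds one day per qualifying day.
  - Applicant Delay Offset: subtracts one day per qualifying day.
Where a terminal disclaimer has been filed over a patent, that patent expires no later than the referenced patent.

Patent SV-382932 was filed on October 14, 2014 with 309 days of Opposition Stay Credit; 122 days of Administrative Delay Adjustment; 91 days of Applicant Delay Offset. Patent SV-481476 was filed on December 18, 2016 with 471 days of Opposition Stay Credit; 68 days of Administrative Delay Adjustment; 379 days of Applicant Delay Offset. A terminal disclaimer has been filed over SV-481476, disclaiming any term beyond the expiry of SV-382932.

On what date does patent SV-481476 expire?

September 18, 2032

Natural term of SV-481476:
  Base: filing + 17 years → 18 December 2033.
  Opposition Stay Credit: +471 days → 3 April 2035.
  Administrative Delay Adjustment: +68 days → 10 June 2035.
  Applicant Delay Offset: −379 days → 27 May 2034.
Expiry of referenced patent SV-382932:
  Base: filing + 17 years → 14 October 2031.
  Opposition Stay Credit: +309 days → 18 August 2032.
  Administrative Delay Adjustment: +122 days → 18 December 2032.
  Applicant Delay Offset: −91 days → 18 September 2032.
Terminal disclaimer: SV-481476 expires on the earlier of 27 May 2034 and 18 September 2032.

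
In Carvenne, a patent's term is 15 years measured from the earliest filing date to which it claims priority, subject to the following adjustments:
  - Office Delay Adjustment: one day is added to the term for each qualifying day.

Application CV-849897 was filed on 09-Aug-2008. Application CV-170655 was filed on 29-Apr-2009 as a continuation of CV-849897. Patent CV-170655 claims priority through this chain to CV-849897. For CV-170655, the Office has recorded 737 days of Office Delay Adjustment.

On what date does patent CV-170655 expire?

2025-08-15

Earliest priority filing: 9 August 2008.
Base term: 9 August 2008 + 15 years → 9 August 2023.
Office Delay Adjustment: +737 days → 15 August 2025.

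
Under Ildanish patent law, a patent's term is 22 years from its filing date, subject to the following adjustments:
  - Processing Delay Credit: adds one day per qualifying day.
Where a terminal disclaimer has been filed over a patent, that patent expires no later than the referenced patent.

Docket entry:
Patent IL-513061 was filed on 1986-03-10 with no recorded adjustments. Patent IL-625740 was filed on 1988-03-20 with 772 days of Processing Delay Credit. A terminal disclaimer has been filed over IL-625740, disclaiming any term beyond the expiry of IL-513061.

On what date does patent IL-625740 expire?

Natural term of IL-625740:
  Base: filing + 22 years → 20 March 2010.
  Processing Delay Credit: +772 days → 30 April 2012.
Expiry of referenced patent IL-513061:
  Base: filing + 22 years → 10 March 2008.
Terminal disclaimer: IL-625740 expires on the earlier of 30 April 2012 and 10 March 2008.

2008-03-10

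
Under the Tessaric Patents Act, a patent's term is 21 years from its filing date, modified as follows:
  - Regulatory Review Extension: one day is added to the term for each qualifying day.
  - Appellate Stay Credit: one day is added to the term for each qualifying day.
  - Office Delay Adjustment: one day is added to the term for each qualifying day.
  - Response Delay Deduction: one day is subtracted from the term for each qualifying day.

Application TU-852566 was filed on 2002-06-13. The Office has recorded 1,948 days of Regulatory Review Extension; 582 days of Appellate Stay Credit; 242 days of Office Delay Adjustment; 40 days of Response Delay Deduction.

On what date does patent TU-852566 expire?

Base term: filing date + 21 years → 13 June 2023.
Regulatory Review Extension: +1948 days → 12 October 2028.
Appellate Stay Credit: +582 days → 17 May 2030.
Office Delay Adjustment: +242 days → 14 January 2031.
Response Delay Deduction: −40 days → 5 December 2030.

2030-12-05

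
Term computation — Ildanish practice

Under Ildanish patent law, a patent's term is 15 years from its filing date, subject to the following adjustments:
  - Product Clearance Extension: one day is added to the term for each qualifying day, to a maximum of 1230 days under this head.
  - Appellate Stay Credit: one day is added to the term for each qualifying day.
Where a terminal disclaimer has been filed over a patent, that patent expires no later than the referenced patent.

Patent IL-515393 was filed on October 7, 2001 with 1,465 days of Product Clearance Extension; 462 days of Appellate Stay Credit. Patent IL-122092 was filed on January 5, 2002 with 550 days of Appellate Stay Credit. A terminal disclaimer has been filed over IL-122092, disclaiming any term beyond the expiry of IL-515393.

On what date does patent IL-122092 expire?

Natural term of IL-122092:
  Base: filing + 15 years → 5 January 2017.
  Appellate Stay Credit: +550 days → 9 July 2018.
Expiry of referenced patent IL-515393:
  Base: filing + 15 years → 7 October 2016.
  Product Clearance Extension: 1465 days claimed exceeds the 1230-day cap, so +1230 days → 19 February 2020.
  Appellate Stay Credit: +462 days → 26 May 2021.
Terminal disclaimer: IL-122092 expires on the earlier of 9 July 2018 and 26 May 2021.

July 9, 2018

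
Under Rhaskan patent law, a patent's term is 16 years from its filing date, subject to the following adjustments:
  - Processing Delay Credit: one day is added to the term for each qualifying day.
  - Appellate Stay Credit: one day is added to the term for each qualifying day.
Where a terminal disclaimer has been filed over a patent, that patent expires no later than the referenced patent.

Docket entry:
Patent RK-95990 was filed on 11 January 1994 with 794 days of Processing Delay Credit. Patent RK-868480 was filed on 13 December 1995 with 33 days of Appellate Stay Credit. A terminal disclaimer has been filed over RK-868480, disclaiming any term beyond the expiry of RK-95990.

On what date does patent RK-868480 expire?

2012-01-15

Natural term of RK-868480:
  Base: filing + 16 years → 13 December 2011.
  Appellate Stay Credit: +33 days → 15 January 2012.
Expiry of referenced patent RK-95990:
  Base: filing + 16 years → 11 January 2010.
  Processing Delay Credit: +794 days → 15 March 2012.
Terminal disclaimer: RK-868480 expires on the earlier of 15 January 2012 and 15 March 2012.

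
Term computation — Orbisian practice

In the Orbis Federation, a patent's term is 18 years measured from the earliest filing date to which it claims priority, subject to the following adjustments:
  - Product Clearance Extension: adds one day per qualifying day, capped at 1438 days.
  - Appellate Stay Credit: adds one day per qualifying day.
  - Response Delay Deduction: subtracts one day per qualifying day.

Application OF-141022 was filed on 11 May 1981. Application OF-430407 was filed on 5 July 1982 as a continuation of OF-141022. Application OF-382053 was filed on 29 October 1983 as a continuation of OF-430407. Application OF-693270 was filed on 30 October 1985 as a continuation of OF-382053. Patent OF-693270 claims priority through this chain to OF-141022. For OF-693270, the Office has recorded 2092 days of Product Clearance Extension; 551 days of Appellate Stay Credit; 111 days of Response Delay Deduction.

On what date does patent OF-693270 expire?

2004-07-01

Earliest priority filing: 11 May 1981.
Base term: 11 May 1981 + 18 years → 11 May 1999.
Product Clearance Extension: 2092 days claimed exceeds the 1438-day cap, so +1438 days → 18 April 2003.
Appellate Stay Credit: +551 days → 20 October 2004.
Response Delay Deduction: −111 days → 1 July 2004.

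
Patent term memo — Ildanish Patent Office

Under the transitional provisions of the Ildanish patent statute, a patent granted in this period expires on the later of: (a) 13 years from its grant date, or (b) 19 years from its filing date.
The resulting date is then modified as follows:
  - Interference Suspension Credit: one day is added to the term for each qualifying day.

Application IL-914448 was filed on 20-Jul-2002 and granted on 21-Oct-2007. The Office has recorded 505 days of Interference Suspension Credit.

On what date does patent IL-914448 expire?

(a) grant + 13 years → 21 October 2020.
(b) filing + 19 years → 20 July 2021.
Later of the two: 20 July 2021.
Interference Suspension Credit: +505 days → 7 December 2022.

December 7, 2022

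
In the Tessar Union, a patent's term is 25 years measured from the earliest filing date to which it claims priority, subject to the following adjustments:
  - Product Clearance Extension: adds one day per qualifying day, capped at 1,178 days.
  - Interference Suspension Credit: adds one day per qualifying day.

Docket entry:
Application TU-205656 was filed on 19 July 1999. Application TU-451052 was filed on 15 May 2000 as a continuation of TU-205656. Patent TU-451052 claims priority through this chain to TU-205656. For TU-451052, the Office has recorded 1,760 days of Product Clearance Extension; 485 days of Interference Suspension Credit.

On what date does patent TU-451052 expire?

Earliest priority filing: 19 July 1999.
Base term: 19 July 1999 + 25 years → 19 July 2024.
Product Clearance Extension: 1760 days claimed exceeds the 1178-day cap, so +1178 days → 10 October 2027.
Interference Suspension Credit: +485 days → 6 February 2029.

2029-02-06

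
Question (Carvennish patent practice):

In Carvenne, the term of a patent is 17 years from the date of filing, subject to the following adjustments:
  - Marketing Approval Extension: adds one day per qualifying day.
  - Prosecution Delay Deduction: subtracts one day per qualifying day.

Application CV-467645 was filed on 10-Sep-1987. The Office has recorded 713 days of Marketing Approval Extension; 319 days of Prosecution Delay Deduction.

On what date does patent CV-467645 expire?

Base term: filing date + 17 years → 10 September 2004.
Marketing Approval Extension: +713 days → 24 August 2006.
Prosecution Delay Deduction: −319 days → 9 October 2005.

October 9, 2005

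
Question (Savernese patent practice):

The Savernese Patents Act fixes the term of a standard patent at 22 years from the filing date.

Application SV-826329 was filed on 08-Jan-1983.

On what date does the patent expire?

Filing date + 22 years → 8 January 2005.

January 8, 2005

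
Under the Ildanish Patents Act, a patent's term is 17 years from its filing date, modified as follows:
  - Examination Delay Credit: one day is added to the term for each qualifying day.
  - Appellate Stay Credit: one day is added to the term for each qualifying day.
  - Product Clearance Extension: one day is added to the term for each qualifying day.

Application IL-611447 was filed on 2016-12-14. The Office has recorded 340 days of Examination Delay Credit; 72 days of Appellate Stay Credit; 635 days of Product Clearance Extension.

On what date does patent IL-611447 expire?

October 26, 2036

Base term: filing date + 17 years → 14 December 2033.
Examination Delay Credit: +340 days → 19 November 2034.
Appellate Stay Credit: +72 days → 30 January 2035.
Product Clearance Extension: +635 days → 26 October 2036.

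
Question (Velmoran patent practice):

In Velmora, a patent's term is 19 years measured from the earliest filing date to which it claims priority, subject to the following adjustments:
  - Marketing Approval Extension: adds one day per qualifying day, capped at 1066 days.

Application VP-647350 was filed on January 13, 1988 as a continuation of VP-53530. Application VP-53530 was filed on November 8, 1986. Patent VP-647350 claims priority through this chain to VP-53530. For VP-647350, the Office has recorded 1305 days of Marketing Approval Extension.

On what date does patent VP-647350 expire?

October 9, 2008

Earliest priority filing: 8 November 1986.
Base term: 8 November 1986 + 19 years → 8 November 2005.
Marketing Approval Extension: 1305 days claimed exceeds the 1066-day cap, so +1066 days → 9 October 2008.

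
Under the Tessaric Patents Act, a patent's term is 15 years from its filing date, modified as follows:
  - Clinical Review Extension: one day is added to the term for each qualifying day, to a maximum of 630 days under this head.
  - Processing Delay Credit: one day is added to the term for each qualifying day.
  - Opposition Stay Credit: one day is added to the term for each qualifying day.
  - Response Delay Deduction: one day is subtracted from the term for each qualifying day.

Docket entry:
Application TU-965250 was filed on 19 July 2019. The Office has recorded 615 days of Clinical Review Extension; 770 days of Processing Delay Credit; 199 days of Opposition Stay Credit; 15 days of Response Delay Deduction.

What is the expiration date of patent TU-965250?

Base term: filing date + 15 years → 19 July 2034.
Clinical Review Extension: 615 days (within the 630-day cap) → +615 days → 25 March 2036.
Processing Delay Credit: +770 days → 4 May 2038.
Opposition Stay Credit: +199 days → 19 November 2038.
Response Delay Deduction: −15 days → 4 November 2038.

2038-11-04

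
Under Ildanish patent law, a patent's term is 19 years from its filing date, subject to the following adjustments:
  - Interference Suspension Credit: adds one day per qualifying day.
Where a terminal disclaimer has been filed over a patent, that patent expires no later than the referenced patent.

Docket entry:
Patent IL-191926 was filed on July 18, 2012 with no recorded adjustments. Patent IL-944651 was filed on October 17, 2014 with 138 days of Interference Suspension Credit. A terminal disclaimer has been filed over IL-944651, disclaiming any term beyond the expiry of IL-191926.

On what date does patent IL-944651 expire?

Natural term of IL-944651:
  Base: filing + 19 years → 17 October 2033.
  Interference Suspension Credit: +138 days → 4 March 2034.
Expiry of referenced patent IL-191926:
  Base: filing + 19 years → 18 July 2031.
Terminal disclaimer: IL-944651 expires on the earlier of 4 March 2034 and 18 July 2031.

July 18, 2031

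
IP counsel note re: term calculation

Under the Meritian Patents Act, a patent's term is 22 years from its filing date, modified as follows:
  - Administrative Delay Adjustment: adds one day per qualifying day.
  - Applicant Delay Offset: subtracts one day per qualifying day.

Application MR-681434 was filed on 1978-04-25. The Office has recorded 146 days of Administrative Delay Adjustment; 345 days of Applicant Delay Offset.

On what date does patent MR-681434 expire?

October 9, 1999

Base term: filing date + 22 years → 25 April 2000.
Administrative Delay Adjustment: +146 days → 18 September 2000.
Applicant Delay Offset: −345 days → 9 October 1999.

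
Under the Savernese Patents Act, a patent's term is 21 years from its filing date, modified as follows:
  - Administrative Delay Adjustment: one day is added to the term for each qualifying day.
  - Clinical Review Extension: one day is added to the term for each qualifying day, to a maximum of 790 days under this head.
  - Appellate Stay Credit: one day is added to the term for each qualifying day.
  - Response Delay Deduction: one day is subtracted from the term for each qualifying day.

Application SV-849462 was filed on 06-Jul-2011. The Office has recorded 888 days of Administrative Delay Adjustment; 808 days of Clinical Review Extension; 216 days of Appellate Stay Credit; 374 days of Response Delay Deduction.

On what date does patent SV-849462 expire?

Base term: filing date + 21 years → 6 July 2032.
Administrative Delay Adjustment: +888 days → 11 December 2034.
Clinical Review Extension: 808 days claimed exceeds the 790-day cap, so +790 days → 8 February 2037.
Appellate Stay Credit: +216 days → 12 September 2037.
Response Delay Deduction: −374 days → 3 September 2036.

2036-09-03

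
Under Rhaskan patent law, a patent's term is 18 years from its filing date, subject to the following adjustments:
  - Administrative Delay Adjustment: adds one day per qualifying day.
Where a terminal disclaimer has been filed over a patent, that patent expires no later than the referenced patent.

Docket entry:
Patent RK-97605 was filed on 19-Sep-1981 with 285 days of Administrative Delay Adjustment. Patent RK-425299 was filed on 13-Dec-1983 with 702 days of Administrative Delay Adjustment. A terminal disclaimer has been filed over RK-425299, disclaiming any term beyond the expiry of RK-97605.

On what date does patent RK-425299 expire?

Natural term of RK-425299:
  Base: filing + 18 years → 13 December 2001.
  Administrative Delay Adjustment: +702 days → 15 November 2003.
Expiry of referenced patent RK-97605:
  Base: filing + 18 years → 19 September 1999.
  Administrative Delay Adjustment: +285 days → 30 June 2000.
Terminal disclaimer: RK-425299 expires on the earlier of 15 November 2003 and 30 June 2000.

2000-06-30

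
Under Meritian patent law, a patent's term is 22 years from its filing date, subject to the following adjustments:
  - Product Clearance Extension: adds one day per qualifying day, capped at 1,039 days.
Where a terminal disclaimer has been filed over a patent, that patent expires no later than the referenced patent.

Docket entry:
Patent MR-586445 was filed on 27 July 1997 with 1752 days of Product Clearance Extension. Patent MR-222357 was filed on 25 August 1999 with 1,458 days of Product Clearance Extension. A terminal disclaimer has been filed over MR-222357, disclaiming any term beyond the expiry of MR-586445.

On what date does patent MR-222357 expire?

May 31, 2022

Natural term of MR-222357:
  Base: filing + 22 years → 25 August 2021.
  Product Clearance Extension: 1458 days claimed exceeds the 1039-day cap, so +1039 days → 29 June 2024.
Expiry of referenced patent MR-586445:
  Base: filing + 22 years → 27 July 2019.
  Product Clearance Extension: 1752 days claimed exceeds the 1039-day cap, so +1039 days → 31 May 2022.
Terminal disclaimer: MR-222357 expires on the earlier of 29 June 2024 and 31 May 2022.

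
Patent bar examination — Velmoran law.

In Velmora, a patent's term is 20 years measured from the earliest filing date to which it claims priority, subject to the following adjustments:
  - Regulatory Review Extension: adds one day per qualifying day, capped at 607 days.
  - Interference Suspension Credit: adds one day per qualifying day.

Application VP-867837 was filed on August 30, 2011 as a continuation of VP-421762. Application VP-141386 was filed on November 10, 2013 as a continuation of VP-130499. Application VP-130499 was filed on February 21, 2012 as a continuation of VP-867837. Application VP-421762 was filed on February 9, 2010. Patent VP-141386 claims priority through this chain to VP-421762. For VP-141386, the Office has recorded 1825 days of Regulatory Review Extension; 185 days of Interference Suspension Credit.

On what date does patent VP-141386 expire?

Earliest priority filing: 9 February 2010.
Base term: 9 February 2010 + 20 years → 9 February 2030.
Regulatory Review Extension: 1825 days claimed exceeds the 607-day cap, so +607 days → 9 October 2031.
Interference Suspension Credit: +185 days → 11 April 2032.

2032-04-11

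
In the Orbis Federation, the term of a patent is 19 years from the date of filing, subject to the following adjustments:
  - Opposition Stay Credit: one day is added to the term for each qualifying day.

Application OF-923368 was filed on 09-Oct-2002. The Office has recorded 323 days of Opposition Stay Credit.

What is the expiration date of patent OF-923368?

August 28, 2022

Base term: filing date + 19 years → 9 October 2021.
Opposition Stay Credit: +323 days → 28 August 2022.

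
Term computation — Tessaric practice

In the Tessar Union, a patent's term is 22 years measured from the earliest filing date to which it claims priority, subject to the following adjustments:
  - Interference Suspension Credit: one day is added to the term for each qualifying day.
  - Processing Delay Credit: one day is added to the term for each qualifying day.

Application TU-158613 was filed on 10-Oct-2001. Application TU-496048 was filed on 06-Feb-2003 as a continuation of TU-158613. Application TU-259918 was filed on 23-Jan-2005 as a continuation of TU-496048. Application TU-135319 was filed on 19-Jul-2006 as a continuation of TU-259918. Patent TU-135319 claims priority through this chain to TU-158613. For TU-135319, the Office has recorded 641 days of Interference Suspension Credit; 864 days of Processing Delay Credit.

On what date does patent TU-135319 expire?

2027-11-23

Earliest priority filing: 10 October 2001.
Base term: 10 October 2001 + 22 years → 10 October 2023.
Interference Suspension Credit: +641 days → 12 July 2025.
Processing Delay Credit: +864 days → 23 November 2027.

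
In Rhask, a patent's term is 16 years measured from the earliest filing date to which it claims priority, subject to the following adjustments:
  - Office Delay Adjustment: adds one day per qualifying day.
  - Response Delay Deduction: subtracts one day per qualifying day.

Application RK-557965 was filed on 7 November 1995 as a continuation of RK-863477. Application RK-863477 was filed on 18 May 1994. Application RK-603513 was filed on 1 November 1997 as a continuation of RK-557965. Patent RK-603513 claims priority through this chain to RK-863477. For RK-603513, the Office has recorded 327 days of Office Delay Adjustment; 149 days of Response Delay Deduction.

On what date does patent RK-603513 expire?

November 12, 2010

Earliest priority filing: 18 May 1994.
Base term: 18 May 1994 + 16 years → 18 May 2010.
Office Delay Adjustment: +327 days → 10 April 2011.
Response Delay Deduction: −149 days → 12 November 2010.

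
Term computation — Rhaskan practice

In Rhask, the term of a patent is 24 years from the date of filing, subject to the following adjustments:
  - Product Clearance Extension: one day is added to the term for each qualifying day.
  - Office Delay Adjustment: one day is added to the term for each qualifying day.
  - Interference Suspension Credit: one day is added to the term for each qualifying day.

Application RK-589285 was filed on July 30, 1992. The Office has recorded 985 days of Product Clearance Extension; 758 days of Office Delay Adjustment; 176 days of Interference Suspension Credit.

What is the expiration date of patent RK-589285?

2021-10-31

Base term: filing date + 24 years → 30 July 2016.
Product Clearance Extension: +985 days → 11 April 2019.
Office Delay Adjustment: +758 days → 8 May 2021.
Interference Suspension Credit: +176 days → 31 October 2021.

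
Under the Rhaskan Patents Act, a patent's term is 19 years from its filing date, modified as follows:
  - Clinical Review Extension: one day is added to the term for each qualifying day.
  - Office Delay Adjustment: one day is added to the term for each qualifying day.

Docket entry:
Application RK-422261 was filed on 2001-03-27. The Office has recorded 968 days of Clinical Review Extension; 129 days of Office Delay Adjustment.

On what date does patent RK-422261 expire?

Base term: filing date + 19 years → 27 March 2020.
Clinical Review Extension: +968 days → 20 November 2022.
Office Delay Adjustment: +129 days → 29 March 2023.

2023-03-29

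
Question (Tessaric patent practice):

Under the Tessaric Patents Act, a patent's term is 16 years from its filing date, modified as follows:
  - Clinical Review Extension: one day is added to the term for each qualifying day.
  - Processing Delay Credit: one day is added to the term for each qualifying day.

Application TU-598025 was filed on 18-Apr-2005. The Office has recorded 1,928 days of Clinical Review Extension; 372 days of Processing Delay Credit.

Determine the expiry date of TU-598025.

Base term: filing date + 16 years → 18 April 2021.
Clinical Review Extension: +1928 days → 29 July 2026.
Processing Delay Credit: +372 days → 5 August 2027.

August 5, 2027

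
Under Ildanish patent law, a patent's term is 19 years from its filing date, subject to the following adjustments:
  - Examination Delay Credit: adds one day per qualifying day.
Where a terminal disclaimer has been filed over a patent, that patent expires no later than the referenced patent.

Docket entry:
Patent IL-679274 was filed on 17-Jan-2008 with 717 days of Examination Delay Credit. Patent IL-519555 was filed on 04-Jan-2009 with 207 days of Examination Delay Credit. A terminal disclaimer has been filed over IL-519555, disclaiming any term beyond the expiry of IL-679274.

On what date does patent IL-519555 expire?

2028-07-29

Natural term of IL-519555:
  Base: filing + 19 years → 4 January 2028.
  Examination Delay Credit: +207 days → 29 July 2028.
Expiry of referenced patent IL-679274:
  Base: filing + 19 years → 17 January 2027.
  Examination Delay Credit: +717 days → 3 January 2029.
Terminal disclaimer: IL-519555 expires on the earlier of 29 July 2028 and 3 January 2029.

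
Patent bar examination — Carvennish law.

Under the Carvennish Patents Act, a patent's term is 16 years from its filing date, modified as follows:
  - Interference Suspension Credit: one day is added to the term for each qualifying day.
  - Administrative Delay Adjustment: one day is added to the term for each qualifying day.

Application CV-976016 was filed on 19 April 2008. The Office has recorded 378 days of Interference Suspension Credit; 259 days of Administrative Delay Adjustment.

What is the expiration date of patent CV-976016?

Base term: filing date + 16 years → 19 April 2024.
Interference Suspension Credit: +378 days → 2 May 2025.
Administrative Delay Adjustment: +259 days → 16 January 2026.

January 16, 2026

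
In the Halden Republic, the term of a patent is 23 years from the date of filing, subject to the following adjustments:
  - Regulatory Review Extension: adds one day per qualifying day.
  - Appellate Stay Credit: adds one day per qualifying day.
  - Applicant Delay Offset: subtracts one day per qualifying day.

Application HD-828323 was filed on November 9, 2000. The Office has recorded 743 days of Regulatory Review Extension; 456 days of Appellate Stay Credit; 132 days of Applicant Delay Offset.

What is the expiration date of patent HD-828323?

Base term: filing date + 23 years → 9 November 2023.
Regulatory Review Extension: +743 days → 21 November 2025.
Appellate Stay Credit: +456 days → 20 February 2027.
Applicant Delay Offset: −132 days → 11 October 2026.

October 11, 2026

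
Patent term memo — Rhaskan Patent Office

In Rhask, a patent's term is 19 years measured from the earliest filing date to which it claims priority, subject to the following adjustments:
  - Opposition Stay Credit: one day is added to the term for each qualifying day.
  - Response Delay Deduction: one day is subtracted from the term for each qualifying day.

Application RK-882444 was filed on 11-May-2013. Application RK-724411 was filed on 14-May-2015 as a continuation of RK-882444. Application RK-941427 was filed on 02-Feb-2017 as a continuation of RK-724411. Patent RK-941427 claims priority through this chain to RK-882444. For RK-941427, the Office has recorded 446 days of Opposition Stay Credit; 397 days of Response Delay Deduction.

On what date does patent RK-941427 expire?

June 29, 2032

Earliest priority filing: 11 May 2013.
Base term: 11 May 2013 + 19 years → 11 May 2032.
Opposition Stay Credit: +446 days → 31 July 2033.
Response Delay Deduction: −397 days → 29 June 2032.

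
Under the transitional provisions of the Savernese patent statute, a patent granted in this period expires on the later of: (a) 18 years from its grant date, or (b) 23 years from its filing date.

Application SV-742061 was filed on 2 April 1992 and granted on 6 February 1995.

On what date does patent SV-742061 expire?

(a) grant + 18 years → 6 February 2013.
(b) filing + 23 years → 2 April 2015.
Later of the two: 2 April 2015.

April 2, 2015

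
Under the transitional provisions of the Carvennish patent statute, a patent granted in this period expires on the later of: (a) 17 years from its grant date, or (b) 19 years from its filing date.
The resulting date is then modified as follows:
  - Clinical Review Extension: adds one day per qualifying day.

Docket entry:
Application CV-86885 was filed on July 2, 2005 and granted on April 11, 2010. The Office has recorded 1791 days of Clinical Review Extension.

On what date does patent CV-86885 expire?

March 6, 2032

(a) grant + 17 years → 11 April 2027.
(b) filing + 19 years → 2 July 2024.
Later of the two: 11 April 2027.
Clinical Review Extension: +1791 days → 6 March 2032.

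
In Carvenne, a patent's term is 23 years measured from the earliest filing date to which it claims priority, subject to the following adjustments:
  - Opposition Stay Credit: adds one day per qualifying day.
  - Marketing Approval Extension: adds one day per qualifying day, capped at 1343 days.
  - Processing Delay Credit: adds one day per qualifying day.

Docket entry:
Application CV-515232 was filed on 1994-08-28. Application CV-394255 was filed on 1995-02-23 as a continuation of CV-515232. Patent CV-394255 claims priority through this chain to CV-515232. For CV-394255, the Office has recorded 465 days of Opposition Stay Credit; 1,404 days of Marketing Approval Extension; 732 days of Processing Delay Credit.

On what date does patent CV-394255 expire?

Earliest priority filing: 28 August 1994.
Base term: 28 August 1994 + 23 years → 28 August 2017.
Opposition Stay Credit: +465 days → 6 December 2018.
Marketing Approval Extension: 1404 days claimed exceeds the 1343-day cap, so +1343 days → 10 August 2022.
Processing Delay Credit: +732 days → 11 August 2024.

August 11, 2024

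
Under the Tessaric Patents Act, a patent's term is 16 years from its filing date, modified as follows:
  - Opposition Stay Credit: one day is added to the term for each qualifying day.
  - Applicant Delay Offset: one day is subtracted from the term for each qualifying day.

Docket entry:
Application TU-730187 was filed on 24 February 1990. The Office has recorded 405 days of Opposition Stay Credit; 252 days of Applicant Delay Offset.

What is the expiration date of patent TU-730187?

Base term: filing date + 16 years → 24 February 2006.
Opposition Stay Credit: +405 days → 5 April 2007.
Applicant Delay Offset: −252 days → 27 July 2006.

July 27, 2006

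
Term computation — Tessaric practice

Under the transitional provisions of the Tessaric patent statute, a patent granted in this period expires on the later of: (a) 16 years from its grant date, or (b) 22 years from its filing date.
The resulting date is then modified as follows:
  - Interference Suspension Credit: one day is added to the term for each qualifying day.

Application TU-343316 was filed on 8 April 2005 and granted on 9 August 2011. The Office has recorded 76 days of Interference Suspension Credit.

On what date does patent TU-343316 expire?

(a) grant + 16 years → 9 August 2027.
(b) filing + 22 years → 8 April 2027.
Later of the two: 9 August 2027.
Interference Suspension Credit: +76 days → 24 October 2027.

October 24, 2027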